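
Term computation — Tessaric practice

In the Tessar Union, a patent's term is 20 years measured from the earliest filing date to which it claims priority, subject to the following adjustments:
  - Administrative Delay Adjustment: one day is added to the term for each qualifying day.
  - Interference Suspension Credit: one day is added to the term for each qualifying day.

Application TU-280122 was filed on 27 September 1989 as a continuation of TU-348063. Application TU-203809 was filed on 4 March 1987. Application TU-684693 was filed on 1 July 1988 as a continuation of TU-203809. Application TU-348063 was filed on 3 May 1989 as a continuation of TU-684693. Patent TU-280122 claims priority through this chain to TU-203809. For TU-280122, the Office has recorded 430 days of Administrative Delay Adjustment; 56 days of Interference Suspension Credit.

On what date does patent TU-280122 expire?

Earliest priority filing: 4 March 1987.
Base term: 4 March 1987 + 20 years → 4 March 2007.
Administrative Delay Adjustment: +430 days → 7 May 2008.
Interference Suspension Credit: +56 days → 2 July 2008.

2008-07-02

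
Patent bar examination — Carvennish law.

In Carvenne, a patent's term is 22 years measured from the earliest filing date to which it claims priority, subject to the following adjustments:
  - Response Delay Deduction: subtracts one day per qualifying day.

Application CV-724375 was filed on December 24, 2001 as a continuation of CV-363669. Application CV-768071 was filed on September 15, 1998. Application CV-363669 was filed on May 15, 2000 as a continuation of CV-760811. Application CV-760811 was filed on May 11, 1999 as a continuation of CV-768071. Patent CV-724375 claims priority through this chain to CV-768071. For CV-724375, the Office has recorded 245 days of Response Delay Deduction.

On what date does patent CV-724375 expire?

Earliest priority filing: 15 September 1998.
Base term: 15 September 1998 + 22 years → 15 September 2020.
Response Delay Deduction: −245 days → 14 January 2020.

2020-01-14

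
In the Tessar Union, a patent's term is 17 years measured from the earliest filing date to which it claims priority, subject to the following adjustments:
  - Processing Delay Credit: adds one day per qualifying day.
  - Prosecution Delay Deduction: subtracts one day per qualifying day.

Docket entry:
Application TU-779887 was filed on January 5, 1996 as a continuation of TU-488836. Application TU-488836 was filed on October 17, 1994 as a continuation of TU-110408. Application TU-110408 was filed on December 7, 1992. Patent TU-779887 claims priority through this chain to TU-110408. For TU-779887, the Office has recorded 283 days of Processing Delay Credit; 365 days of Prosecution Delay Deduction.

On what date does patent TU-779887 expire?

Earliest priority filing: 7 December 1992.
Base term: 7 December 1992 + 17 years → 7 December 2009.
Processing Delay Credit: +283 days → 16 September 2010.
Prosecution Delay Deduction: −365 days → 16 September 2009.

2009-09-16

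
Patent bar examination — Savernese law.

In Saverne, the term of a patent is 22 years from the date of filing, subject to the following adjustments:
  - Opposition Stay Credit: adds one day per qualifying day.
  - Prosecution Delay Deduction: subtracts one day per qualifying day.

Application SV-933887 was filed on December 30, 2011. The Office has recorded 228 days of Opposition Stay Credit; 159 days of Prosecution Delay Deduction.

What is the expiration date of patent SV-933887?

Base term: filing date + 22 years → 30 December 2033.
Opposition Stay Credit: +228 days → 15 August 2034.
Prosecution Delay Deduction: −159 days → 9 March 2034.

2034-03-09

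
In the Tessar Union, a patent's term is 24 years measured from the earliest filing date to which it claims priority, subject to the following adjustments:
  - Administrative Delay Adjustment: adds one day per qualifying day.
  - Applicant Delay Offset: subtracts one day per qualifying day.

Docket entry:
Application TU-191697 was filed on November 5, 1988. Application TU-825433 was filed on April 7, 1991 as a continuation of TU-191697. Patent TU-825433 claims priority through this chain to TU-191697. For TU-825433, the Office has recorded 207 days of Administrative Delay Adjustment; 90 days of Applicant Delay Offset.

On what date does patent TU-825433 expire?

2013-03-02

Earliest priority filing: 5 November 1988.
Base term: 5 November 1988 + 24 years → 5 November 2012.
Administrative Delay Adjustment: +207 days → 31 May 2013.
Applicant Delay Offset: −90 days → 2 March 2013.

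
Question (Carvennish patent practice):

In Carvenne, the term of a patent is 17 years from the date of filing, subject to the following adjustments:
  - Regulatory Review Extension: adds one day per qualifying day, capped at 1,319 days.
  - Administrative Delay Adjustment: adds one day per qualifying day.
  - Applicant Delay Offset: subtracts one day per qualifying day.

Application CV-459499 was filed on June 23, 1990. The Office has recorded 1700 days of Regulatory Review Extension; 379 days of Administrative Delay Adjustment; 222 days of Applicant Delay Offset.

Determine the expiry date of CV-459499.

2011-07-08

Base term: filing date + 17 years → 23 June 2007.
Regulatory Review Extension: 1700 days claimed exceeds the 1319-day cap, so +1319 days → 1 February 2011.
Administrative Delay Adjustment: +379 days → 15 February 2012.
Applicant Delay Offset: −222 days → 8 July 2011.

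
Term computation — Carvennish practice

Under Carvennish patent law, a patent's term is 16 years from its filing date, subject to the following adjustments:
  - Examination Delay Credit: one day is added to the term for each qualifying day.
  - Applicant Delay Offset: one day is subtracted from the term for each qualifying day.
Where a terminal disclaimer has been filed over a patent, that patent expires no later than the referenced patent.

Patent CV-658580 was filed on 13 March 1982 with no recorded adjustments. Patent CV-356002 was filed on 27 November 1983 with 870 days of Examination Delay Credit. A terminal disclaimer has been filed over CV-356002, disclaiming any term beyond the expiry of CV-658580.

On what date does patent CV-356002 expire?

1998-03-13

Natural term of CV-356002:
  Base: filing + 16 years → 27 November 1999.
  Examination Delay Credit: +870 days → 15 April 2002.
Expiry of referenced patent CV-658580:
  Base: filing + 16 years → 13 March 1998.
Terminal disclaimer: CV-356002 expires on the earlier of 15 April 2002 and 13 March 1998.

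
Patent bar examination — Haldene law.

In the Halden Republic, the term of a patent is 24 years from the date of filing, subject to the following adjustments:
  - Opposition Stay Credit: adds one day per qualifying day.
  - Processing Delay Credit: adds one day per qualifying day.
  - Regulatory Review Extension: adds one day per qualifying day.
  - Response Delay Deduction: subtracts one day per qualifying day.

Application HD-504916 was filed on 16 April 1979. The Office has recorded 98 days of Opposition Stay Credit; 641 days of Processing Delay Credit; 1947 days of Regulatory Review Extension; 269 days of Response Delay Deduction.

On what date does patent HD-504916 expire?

Base term: filing date + 24 years → 16 April 2003.
Opposition Stay Credit: +98 days → 23 July 2003.
Processing Delay Credit: +641 days → 24 April 2005.
Regulatory Review Extension: +1947 days → 23 August 2010.
Response Delay Deduction: −269 days → 27 November 2009.

2009-11-27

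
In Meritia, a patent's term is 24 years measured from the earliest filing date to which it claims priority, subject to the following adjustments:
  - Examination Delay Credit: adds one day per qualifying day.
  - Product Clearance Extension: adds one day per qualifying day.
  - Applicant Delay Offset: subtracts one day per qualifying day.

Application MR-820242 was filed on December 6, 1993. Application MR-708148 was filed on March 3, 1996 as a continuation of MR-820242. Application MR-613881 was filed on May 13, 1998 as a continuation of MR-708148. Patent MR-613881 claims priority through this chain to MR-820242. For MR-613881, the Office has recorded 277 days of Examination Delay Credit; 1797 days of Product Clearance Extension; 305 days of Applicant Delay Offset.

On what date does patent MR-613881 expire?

Earliest priority filing: 6 December 1993.
Base term: 6 December 1993 + 24 years → 6 December 2017.
Examination Delay Credit: +277 days → 9 September 2018.
Product Clearance Extension: +1797 days → 11 August 2023.
Applicant Delay Offset: −305 days → 10 October 2022.

October 10, 2022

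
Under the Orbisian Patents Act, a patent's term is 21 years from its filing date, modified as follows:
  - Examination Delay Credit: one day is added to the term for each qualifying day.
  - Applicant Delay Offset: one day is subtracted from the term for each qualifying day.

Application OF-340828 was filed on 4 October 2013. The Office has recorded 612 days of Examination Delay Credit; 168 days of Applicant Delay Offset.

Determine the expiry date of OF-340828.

December 22, 2035

Base term: filing date + 21 years → 4 October 2034.
Examination Delay Credit: +612 days → 7 June 2036.
Applicant Delay Offset: −168 days → 22 December 2035.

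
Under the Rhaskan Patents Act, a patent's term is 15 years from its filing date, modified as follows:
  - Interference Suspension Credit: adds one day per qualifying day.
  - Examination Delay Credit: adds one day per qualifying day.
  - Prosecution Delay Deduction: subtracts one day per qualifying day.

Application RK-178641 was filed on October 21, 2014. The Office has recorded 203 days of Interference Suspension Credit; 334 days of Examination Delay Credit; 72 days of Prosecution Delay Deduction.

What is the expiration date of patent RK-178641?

2031-01-29

Base term: filing date + 15 years → 21 October 2029.
Interference Suspension Credit: +203 days → 12 May 2030.
Examination Delay Credit: +334 days → 11 April 2031.
Prosecution Delay Deduction: −72 days → 29 January 2031.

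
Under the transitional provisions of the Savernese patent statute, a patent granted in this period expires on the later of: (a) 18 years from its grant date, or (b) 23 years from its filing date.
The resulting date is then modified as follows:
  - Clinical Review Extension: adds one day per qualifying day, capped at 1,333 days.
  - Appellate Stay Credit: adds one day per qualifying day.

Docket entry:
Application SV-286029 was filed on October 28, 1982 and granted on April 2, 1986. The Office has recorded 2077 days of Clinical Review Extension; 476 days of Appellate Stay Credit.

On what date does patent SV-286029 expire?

(a) grant + 18 years → 2 April 2004.
(b) filing + 23 years → 28 October 2005.
Later of the two: 28 October 2005.
Clinical Review Extension: 2077 days claimed exceeds the 1333-day cap, so +1333 days → 22 June 2009.
Appellate Stay Credit: +476 days → 11 October 2010.

2010-10-11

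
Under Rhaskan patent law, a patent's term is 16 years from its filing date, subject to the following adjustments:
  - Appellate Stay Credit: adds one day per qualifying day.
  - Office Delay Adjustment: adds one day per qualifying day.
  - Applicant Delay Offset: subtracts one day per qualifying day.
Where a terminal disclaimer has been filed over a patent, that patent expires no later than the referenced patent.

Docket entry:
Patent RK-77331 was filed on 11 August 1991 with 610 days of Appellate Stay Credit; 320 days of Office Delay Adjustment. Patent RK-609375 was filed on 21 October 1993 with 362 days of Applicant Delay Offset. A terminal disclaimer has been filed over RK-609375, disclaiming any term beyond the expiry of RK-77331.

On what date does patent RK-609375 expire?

2008-10-24

Natural term of RK-609375:
  Base: filing + 16 years → 21 October 2009.
  Applicant Delay Offset: −362 days → 24 October 2008.
Expiry of referenced patent RK-77331:
  Base: filing + 16 years → 11 August 2007.
  Appellate Stay Credit: +610 days → 12 April 2009.
  Office Delay Adjustment: +320 days → 26 February 2010.
Terminal disclaimer: RK-609375 expires on the earlier of 24 October 2008 and 26 February 2010.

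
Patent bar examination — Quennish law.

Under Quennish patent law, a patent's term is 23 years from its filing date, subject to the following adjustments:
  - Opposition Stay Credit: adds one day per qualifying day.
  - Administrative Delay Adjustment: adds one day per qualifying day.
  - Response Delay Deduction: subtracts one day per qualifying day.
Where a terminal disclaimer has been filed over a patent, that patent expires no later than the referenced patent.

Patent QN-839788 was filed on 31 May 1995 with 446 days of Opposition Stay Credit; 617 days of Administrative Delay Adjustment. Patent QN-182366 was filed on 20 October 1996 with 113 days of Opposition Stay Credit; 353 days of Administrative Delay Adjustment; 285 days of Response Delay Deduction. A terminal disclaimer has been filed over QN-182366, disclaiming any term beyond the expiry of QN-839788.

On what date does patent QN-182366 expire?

April 18, 2020

Natural term of QN-182366:
  Base: filing + 23 years → 20 October 2019.
  Opposition Stay Credit: +113 days → 10 February 2020.
  Administrative Delay Adjustment: +353 days → 28 January 2021.
  Response Delay Deduction: −285 days → 18 April 2020.
Expiry of referenced patent QN-839788:
  Base: filing + 23 years → 31 May 2018.
  Opposition Stay Credit: +446 days → 20 August 2019.
  Administrative Delay Adjustment: +617 days → 28 April 2021.
Terminal disclaimer: QN-182366 expires on the earlier of 18 April 2020 and 28 April 2021.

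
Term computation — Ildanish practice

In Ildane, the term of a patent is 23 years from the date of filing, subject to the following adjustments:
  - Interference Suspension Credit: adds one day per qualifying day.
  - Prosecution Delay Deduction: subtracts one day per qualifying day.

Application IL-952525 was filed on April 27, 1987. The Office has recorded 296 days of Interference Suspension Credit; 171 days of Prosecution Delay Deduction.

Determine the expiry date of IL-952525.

Base term: filing date + 23 years → 27 April 2010.
Interference Suspension Credit: +296 days → 17 February 2011.
Prosecution Delay Deduction: −171 days → 30 August 2010.

August 30, 2010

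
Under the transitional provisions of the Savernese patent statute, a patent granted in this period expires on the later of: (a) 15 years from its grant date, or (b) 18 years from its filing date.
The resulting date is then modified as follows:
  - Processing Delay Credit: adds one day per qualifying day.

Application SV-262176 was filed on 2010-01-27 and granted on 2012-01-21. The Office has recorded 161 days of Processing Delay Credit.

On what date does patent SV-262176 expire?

(a) grant + 15 years → 21 January 2027.
(b) filing + 18 years → 27 January 2028.
Later of the two: 27 January 2028.
Processing Delay Credit: +161 days → 6 July 2028.

July 6, 2028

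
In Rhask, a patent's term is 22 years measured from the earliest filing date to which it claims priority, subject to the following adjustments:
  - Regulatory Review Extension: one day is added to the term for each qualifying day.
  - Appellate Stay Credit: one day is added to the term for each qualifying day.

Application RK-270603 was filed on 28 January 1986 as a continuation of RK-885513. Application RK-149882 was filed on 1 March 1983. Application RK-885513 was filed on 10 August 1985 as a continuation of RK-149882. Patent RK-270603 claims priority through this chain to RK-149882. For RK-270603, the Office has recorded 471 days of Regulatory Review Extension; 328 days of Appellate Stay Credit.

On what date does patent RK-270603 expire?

2007-05-09

Earliest priority filing: 1 March 1983.
Base term: 1 March 1983 + 22 years → 1 March 2005.
Regulatory Review Extension: +471 days → 15 June 2006.
Appellate Stay Credit: +328 days → 9 May 2007.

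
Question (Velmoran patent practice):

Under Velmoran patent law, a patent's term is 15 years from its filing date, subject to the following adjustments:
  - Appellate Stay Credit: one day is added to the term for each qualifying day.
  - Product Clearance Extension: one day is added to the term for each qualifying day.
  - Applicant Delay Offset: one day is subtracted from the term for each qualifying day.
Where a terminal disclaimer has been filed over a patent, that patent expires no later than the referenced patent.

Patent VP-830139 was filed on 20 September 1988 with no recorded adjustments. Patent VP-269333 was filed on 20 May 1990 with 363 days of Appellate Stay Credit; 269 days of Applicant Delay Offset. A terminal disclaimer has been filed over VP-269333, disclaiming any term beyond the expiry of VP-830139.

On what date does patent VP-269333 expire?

September 20, 2003

Natural term of VP-269333:
  Base: filing + 15 years → 20 May 2005.
  Appellate Stay Credit: +363 days → 18 May 2006.
  Applicant Delay Offset: −269 days → 22 August 2005.
Expiry of referenced patent VP-830139:
  Base: filing + 15 years → 20 September 2003.
Terminal disclaimer: VP-269333 expires on the earlier of 22 August 2005 and 20 September 2003.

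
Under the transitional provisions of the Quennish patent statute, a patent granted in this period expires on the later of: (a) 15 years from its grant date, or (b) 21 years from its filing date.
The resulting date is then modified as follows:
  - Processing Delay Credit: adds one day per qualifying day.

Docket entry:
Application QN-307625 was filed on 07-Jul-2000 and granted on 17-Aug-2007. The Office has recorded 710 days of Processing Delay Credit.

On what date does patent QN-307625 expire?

2024-07-27

(a) grant + 15 years → 17 August 2022.
(b) filing + 21 years → 7 July 2021.
Later of the two: 17 August 2022.
Processing Delay Credit: +710 days → 27 July 2024.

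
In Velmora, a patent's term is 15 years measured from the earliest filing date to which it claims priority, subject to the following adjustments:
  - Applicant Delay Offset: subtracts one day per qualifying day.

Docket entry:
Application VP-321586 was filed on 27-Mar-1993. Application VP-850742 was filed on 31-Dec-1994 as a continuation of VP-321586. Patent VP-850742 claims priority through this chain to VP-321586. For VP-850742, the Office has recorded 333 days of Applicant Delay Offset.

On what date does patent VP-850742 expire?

Earliest priority filing: 27 March 1993.
Base term: 27 March 1993 + 15 years → 27 March 2008.
Applicant Delay Offset: −333 days → 29 April 2007.

April 29, 2007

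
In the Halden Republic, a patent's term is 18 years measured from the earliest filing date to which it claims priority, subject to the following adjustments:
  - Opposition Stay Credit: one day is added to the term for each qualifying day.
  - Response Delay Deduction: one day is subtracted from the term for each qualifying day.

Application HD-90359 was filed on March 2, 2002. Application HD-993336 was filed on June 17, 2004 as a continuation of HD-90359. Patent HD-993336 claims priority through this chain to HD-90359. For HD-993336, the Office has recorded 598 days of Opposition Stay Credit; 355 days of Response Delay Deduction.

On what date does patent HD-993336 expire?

2020-10-31

Earliest priority filing: 2 March 2002.
Base term: 2 March 2002 + 18 years → 2 March 2020.
Opposition Stay Credit: +598 days → 21 October 2021.
Response Delay Deduction: −355 days → 31 October 2020.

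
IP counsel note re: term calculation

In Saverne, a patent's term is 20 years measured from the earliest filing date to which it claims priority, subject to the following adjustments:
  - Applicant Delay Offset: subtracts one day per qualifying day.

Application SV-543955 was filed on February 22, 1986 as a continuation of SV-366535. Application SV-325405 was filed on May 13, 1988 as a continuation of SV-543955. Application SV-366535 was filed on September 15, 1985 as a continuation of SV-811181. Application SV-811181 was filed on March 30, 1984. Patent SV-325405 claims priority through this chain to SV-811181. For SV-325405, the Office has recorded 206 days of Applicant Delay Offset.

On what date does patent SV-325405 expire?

September 6, 2003

Earliest priority filing: 30 March 1984.
Base term: 30 March 1984 + 20 years → 30 March 2004.
Applicant Delay Offset: −206 days → 6 September 2003.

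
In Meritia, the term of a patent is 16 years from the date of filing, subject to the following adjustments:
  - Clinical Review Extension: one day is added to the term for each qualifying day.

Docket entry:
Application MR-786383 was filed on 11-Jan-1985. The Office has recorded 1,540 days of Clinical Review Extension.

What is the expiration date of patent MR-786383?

Base term: filing date + 16 years → 11 January 2001.
Clinical Review Extension: +1540 days → 31 March 2005.

March 31, 2005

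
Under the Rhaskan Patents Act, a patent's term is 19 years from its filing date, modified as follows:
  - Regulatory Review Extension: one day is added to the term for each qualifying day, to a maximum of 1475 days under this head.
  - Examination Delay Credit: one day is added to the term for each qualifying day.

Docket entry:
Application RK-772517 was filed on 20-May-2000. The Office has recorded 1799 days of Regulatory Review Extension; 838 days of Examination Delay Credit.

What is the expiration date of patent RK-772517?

2025-09-18

Base term: filing date + 19 years → 20 May 2019.
Regulatory Review Extension: 1799 days claimed exceeds the 1475-day cap, so +1475 days → 3 June 2023.
Examination Delay Credit: +838 days → 18 September 2025.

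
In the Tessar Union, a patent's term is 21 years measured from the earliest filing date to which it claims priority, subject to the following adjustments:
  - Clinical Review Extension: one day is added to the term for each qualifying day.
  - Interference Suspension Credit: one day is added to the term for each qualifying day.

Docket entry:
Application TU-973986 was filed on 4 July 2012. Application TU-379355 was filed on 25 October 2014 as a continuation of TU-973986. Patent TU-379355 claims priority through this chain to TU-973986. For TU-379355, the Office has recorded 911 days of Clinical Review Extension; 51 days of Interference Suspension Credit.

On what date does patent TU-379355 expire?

February 21, 2036

Earliest priority filing: 4 July 2012.
Base term: 4 July 2012 + 21 years → 4 July 2033.
Clinical Review Extension: +911 days → 1 January 2036.
Interference Suspension Credit: +51 days → 21 February 2036.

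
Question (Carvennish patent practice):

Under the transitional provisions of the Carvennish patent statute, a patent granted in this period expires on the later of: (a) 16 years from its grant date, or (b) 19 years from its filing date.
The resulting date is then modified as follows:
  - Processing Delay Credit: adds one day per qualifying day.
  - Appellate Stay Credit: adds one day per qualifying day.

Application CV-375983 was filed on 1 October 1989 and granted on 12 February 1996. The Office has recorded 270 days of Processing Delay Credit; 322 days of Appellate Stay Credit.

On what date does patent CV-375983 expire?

(a) grant + 16 years → 12 February 2012.
(b) filing + 19 years → 1 October 2008.
Later of the two: 12 February 2012.
Processing Delay Credit: +270 days → 8 November 2012.
Appellate Stay Credit: +322 days → 26 September 2013.

September 26, 2013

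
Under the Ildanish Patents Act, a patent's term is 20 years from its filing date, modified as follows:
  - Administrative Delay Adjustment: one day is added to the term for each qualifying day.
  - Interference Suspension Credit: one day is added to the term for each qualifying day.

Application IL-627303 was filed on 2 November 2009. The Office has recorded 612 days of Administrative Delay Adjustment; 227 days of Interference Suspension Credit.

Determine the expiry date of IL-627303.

Base term: filing date + 20 years → 2 November 2029.
Administrative Delay Adjustment: +612 days → 7 July 2031.
Interference Suspension Credit: +227 days → 19 February 2032.

2032-02-19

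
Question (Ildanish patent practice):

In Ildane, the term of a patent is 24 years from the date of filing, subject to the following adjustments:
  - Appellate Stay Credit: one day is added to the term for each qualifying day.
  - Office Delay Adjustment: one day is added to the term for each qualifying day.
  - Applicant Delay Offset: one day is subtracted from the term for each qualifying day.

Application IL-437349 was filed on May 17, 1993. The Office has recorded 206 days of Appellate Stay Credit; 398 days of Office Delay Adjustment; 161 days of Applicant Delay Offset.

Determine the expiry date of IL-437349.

August 3, 2018

Base term: filing date + 24 years → 17 May 2017.
Appellate Stay Credit: +206 days → 9 December 2017.
Office Delay Adjustment: +398 days → 11 January 2019.
Applicant Delay Offset: −161 days → 3 August 2018.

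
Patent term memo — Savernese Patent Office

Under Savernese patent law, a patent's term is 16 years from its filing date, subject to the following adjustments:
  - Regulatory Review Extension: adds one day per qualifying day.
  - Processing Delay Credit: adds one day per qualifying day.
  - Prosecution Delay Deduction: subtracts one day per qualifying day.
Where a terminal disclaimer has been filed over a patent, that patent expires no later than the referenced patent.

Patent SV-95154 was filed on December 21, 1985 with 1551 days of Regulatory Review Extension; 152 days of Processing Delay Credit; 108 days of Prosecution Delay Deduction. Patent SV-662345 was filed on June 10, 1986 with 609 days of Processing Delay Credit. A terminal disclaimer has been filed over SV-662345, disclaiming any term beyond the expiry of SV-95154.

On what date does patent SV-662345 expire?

2004-02-09

Natural term of SV-662345:
  Base: filing + 16 years → 10 June 2002.
  Processing Delay Credit: +609 days → 9 February 2004.
Expiry of referenced patent SV-95154:
  Base: filing + 16 years → 21 December 2001.
  Regulatory Review Extension: +1551 days → 21 March 2006.
  Processing Delay Credit: +152 days → 20 August 2006.
  Prosecution Delay Deduction: −108 days → 4 May 2006.
Terminal disclaimer: SV-662345 expires on the earlier of 9 February 2004 and 4 May 2006.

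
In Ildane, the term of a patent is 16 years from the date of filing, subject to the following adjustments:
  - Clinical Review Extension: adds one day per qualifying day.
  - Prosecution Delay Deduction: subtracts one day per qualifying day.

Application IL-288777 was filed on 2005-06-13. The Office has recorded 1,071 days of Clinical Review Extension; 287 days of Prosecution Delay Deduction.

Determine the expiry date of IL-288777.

August 6, 2023

Base term: filing date + 16 years → 13 June 2021.
Clinical Review Extension: +1071 days → 19 May 2024.
Prosecution Delay Deduction: −287 days → 6 August 2023.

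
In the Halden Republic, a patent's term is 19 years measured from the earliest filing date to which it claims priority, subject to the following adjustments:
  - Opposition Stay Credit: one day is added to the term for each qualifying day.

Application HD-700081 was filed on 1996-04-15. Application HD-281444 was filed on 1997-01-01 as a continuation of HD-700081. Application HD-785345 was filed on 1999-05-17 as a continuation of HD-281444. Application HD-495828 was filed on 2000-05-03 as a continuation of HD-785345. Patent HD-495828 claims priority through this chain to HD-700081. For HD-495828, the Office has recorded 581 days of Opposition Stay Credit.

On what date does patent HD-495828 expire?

Earliest priority filing: 15 April 1996.
Base term: 15 April 1996 + 19 years → 15 April 2015.
Opposition Stay Credit: +581 days → 16 November 2016.

November 16, 2016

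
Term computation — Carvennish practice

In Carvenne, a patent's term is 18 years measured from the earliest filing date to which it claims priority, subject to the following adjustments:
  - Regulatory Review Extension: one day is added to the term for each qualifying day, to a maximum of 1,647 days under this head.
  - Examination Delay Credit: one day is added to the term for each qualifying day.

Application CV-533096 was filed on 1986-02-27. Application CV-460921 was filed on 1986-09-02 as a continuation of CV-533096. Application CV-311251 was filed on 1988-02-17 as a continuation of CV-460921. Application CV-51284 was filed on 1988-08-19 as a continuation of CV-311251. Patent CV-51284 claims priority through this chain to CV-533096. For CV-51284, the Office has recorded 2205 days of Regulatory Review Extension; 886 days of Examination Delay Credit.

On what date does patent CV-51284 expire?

Earliest priority filing: 27 February 1986.
Base term: 27 February 1986 + 18 years → 27 February 2004.
Regulatory Review Extension: 2205 days claimed exceeds the 1647-day cap, so +1647 days → 31 August 2008.
Examination Delay Credit: +886 days → 3 February 2011.

2011-02-03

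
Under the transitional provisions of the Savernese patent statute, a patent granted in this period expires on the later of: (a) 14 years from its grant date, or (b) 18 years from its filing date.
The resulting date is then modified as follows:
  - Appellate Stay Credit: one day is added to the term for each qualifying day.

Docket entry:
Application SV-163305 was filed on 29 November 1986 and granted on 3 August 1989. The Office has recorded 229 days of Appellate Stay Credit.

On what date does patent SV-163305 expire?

(a) grant + 14 years → 3 August 2003.
(b) filing + 18 years → 29 November 2004.
Later of the two: 29 November 2004.
Appellate Stay Credit: +229 days → 16 July 2005.

2005-07-16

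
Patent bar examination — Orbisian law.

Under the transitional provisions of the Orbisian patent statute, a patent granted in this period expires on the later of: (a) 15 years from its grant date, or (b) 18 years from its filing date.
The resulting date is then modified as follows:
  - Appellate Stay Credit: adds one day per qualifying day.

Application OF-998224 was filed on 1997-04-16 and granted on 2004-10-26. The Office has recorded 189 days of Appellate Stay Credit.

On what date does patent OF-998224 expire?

2020-05-02

(a) grant + 15 years → 26 October 2019.
(b) filing + 18 years → 16 April 2015.
Later of the two: 26 October 2019.
Appellate Stay Credit: +189 days → 2 May 2020.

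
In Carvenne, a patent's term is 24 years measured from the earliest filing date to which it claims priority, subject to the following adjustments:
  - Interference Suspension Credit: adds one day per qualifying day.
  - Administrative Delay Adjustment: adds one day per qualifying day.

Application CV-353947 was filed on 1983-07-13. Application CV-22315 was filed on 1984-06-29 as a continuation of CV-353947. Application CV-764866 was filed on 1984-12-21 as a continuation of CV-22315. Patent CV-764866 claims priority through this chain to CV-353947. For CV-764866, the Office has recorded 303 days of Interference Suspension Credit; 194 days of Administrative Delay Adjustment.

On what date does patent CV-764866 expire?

Earliest priority filing: 13 July 1983.
Base term: 13 July 1983 + 24 years → 13 July 2007.
Interference Suspension Credit: +303 days → 11 May 2008.
Administrative Delay Adjustment: +194 days → 21 November 2008.

November 21, 2008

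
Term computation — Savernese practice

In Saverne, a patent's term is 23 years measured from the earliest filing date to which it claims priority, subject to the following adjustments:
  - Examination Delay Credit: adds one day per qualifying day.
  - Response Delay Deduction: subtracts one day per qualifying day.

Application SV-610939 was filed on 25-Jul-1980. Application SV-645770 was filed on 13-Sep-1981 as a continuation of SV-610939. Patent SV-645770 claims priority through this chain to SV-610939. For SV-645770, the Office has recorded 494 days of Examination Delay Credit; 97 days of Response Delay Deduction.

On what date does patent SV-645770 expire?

2004-08-25

Earliest priority filing: 25 July 1980.
Base term: 25 July 1980 + 23 years → 25 July 2003.
Examination Delay Credit: +494 days → 30 November 2004.
Response Delay Deduction: −97 days → 25 August 2004.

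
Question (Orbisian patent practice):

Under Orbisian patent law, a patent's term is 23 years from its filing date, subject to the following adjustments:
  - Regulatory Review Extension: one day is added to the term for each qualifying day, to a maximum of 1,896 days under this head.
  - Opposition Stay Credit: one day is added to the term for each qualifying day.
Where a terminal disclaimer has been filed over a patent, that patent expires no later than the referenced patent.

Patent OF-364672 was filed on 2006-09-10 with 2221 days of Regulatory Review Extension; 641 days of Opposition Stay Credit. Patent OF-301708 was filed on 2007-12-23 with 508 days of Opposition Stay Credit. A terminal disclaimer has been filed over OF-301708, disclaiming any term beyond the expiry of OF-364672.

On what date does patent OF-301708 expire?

2032-05-14

Natural term of OF-301708:
  Base: filing + 23 years → 23 December 2030.
  Opposition Stay Credit: +508 days → 14 May 2032.
Expiry of referenced patent OF-364672:
  Base: filing + 23 years → 10 September 2029.
  Regulatory Review Extension: 2221 days claimed exceeds the 1896-day cap, so +1896 days → 19 November 2034.
  Opposition Stay Credit: +641 days → 21 August 2036.
Terminal disclaimer: OF-301708 expires on the earlier of 14 May 2032 and 21 August 2036.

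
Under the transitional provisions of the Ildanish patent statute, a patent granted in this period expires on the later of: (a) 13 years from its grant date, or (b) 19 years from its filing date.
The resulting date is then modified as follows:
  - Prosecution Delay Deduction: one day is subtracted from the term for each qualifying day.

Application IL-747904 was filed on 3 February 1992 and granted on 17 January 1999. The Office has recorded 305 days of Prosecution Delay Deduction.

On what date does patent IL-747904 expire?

March 18, 2011

(a) grant + 13 years → 17 January 2012.
(b) filing + 19 years → 3 February 2011.
Later of the two: 17 January 2012.
Prosecution Delay Deduction: −305 days → 18 March 2011.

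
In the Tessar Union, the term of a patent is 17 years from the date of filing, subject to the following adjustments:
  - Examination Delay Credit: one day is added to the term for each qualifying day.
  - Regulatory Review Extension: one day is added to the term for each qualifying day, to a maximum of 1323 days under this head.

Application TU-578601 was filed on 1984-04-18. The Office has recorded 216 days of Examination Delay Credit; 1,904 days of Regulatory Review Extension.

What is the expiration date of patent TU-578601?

2005-07-05

Base term: filing date + 17 years → 18 April 2001.
Examination Delay Credit: +216 days → 20 November 2001.
Regulatory Review Extension: 1904 days claimed exceeds the 1323-day cap, so +1323 days → 5 July 2005.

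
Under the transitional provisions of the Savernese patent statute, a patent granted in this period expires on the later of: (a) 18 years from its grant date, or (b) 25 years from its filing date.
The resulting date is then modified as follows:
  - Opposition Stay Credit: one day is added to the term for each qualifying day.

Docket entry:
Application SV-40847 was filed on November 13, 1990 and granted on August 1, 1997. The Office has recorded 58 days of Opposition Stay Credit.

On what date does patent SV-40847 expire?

January 10, 2016

(a) grant + 18 years → 1 August 2015.
(b) filing + 25 years → 13 November 2015.
Later of the two: 13 November 2015.
Opposition Stay Credit: +58 days → 10 January 2016.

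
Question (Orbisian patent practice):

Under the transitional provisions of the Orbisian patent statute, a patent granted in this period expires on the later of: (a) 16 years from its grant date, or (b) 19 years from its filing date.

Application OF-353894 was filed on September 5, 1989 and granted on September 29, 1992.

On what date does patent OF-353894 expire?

2008-09-29

(a) grant + 16 years → 29 September 2008.
(b) filing + 19 years → 5 September 2008.
Later of the two: 29 September 2008.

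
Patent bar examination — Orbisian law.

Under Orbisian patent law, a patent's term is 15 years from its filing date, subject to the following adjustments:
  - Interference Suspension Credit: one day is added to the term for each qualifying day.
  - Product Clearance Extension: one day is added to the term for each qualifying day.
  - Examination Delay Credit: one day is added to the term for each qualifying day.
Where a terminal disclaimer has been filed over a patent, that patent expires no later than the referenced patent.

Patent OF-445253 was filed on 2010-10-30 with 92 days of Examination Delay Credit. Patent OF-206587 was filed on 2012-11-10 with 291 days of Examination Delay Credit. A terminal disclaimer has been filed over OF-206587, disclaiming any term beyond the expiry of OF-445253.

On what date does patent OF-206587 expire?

Natural term of OF-206587:
  Base: filing + 15 years → 10 November 2027.
  Examination Delay Credit: +291 days → 27 August 2028.
Expiry of referenced patent OF-445253:
  Base: filing + 15 years → 30 October 2025.
  Examination Delay Credit: +92 days → 30 January 2026.
Terminal disclaimer: OF-206587 expires on the earlier of 27 August 2028 and 30 January 2026.

January 30, 2026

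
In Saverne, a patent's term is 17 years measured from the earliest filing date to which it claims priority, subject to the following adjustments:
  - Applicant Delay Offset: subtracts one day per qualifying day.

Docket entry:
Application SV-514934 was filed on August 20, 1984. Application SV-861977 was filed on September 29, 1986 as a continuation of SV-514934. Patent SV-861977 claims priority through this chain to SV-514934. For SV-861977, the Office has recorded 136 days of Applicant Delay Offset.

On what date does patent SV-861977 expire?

2001-04-06

Earliest priority filing: 20 August 1984.
Base term: 20 August 1984 + 17 years → 20 August 2001.
Applicant Delay Offset: −136 days → 6 April 2001.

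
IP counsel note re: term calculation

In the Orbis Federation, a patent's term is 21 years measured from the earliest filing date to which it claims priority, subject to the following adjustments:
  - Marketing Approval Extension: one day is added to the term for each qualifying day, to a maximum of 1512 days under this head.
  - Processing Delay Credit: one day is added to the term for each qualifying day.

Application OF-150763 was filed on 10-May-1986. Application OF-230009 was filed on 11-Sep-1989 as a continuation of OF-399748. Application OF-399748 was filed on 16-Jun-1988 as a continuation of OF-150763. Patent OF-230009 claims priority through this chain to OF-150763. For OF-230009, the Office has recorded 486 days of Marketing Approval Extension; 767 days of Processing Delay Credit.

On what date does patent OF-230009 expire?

October 14, 2010

Earliest priority filing: 10 May 1986.
Base term: 10 May 1986 + 21 years → 10 May 2007.
Marketing Approval Extension: 486 days (within the 1512-day cap) → +486 days → 7 September 2008.
Processing Delay Credit: +767 days → 14 October 2010.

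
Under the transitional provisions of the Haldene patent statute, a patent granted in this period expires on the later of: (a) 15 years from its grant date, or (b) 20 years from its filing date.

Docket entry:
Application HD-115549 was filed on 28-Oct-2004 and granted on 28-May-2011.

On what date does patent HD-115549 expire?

(a) grant + 15 years → 28 May 2026.
(b) filing + 20 years → 28 October 2024.
Later of the two: 28 May 2026.

May 28, 2026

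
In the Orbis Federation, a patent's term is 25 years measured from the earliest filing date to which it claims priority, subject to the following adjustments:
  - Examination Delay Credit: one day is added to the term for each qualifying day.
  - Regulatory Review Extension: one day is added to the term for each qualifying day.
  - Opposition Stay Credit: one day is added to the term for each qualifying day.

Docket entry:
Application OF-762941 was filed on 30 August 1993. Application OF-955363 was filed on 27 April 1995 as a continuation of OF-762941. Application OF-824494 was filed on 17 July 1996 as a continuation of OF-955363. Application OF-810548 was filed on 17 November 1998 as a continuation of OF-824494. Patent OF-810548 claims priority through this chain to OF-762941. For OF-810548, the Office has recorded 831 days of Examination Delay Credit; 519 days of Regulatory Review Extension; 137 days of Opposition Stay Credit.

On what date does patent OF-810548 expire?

2022-09-25

Earliest priority filing: 30 August 1993.
Base term: 30 August 1993 + 25 years → 30 August 2018.
Examination Delay Credit: +831 days → 8 December 2020.
Regulatory Review Extension: +519 days → 11 May 2022.
Opposition Stay Credit: +137 days → 25 September 2022.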